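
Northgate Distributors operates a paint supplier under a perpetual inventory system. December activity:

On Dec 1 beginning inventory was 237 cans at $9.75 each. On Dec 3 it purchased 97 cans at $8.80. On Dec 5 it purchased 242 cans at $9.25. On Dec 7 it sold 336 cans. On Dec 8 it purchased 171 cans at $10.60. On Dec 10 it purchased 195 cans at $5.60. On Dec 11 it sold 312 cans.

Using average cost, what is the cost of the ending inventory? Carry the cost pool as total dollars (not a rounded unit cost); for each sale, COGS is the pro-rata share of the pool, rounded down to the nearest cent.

Ending inventory = $2,501.33

After Dec 1: 237 on hand, pool $2,310.75 (≈ $9.7500 each)
After Dec 3: 334 on hand, pool $3,164.35 (≈ $9.4741 each)
After Dec 5: 576 on hand, pool $5,402.85 (≈ $9.3799 each)
Dec 7, sell 336: 336/576 × $5,402.85 → $3,151.66
After Dec 8: 411 on hand, pool $4,063.79 (≈ $9.8876 each)
After Dec 10: 606 on hand, pool $5,155.79 (≈ $8.5079 each)
Dec 11, sell 312: 312/606 × $5,155.79 → $2,654.46
Total COGS = $3,151.66 + $2,654.46 = $5,806.12
Ending inventory (cost pool remaining) = $2,501.33
Check: goods available $8,307.45 = COGS $5,806.12 + ending $2,501.33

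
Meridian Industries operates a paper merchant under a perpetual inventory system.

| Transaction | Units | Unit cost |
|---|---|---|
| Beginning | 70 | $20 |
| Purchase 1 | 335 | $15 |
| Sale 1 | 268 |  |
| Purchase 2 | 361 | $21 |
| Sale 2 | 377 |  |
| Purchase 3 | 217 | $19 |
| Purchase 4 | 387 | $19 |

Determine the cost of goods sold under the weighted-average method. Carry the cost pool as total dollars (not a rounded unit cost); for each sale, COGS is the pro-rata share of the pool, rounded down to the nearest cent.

COGS = $11,635.95

After Beginning: 70 on hand, pool $1,400.00 (≈ $20.0000 each)
After Purchase 1: 405 on hand, pool $6,425.00 (≈ $15.8642 each)
Sale 1, sell 268: 268/405 × $6,425.00 → $4,251.60
After Purchase 2: 498 on hand, pool $9,754.40 (≈ $19.5871 each)
Sale 2, sell 377: 377/498 × $9,754.40 → $7,384.35
After Purchase 3: 338 on hand, pool $6,493.05 (≈ $19.2102 each)
After Purchase 4: 725 on hand, pool $13,846.05 (≈ $19.0980 each)
Total COGS = $4,251.60 + $7,384.35 = $11,635.95
Ending inventory (cost pool remaining) = $13,846.05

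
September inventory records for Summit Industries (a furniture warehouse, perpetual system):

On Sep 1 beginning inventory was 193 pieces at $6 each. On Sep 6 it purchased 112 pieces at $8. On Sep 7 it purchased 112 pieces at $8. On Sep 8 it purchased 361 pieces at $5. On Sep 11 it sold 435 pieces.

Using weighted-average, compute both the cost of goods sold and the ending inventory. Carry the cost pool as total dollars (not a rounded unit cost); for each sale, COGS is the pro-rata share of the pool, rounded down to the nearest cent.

COGS = $2,658.64; ending inventory = $2,096.36

After Sep 1: 193 on hand, pool $1,158.00 (≈ $6.0000 each)
After Sep 6: 305 on hand, pool $2,054.00 (≈ $6.7344 each)
After Sep 7: 417 on hand, pool $2,950.00 (≈ $7.0743 each)
After Sep 8: 778 on hand, pool $4,755.00 (≈ $6.1118 each)
Sep 11, sell 435: 435/778 × $4,755.00 → $2,658.64
Ending inventory (cost pool remaining) = $2,096.36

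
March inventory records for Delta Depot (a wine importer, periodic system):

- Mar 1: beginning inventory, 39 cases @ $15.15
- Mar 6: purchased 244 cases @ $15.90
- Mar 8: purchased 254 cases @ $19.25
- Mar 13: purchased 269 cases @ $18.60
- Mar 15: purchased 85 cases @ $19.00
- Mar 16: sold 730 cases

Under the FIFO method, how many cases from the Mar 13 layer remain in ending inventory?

Mar 16, 730 sold [FIFO — oldest first]: 39 @ $15.15 + 244 @ $15.90 + 254 @ $19.25 + 193 @ $18.60 = $12,949.75
Ending inventory: 76 @ $18.60 + 85 @ $19.00 = $3,028.60

76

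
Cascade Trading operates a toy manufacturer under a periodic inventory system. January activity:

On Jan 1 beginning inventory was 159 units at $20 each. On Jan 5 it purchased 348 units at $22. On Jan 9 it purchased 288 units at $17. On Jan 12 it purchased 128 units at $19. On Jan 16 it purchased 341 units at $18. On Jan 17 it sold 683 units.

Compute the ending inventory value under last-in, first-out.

Jan 17, 683 sold [LIFO — newest first]: 341 @ $18 + 128 @ $19 + 214 @ $17 = $12,208
Ending inventory: 159 @ $20 + 348 @ $22 + 74 @ $17 = $12,094

Ending inventory = $12,094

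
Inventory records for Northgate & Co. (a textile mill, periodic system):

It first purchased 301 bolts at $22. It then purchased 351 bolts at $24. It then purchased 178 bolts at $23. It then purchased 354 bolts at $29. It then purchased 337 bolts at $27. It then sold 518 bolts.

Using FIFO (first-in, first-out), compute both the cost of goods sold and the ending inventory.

Sale 1 (518) [FIFO — oldest first]: 301 @ $22 + 217 @ $24 = $11,830
Ending inventory: 134 @ $24 + 178 @ $23 + 354 @ $29 + 337 @ $27 = $26,675
Check: goods available $38,505 = COGS $11,830 + ending $26,675

COGS = $11,830; ending inventory = $26,675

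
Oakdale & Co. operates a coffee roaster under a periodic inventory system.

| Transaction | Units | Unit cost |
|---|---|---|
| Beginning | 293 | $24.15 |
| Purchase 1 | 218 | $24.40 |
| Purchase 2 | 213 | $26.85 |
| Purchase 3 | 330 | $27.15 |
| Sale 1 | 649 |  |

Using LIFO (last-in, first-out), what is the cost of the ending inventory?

Ending inventory = $9,808.75

Sale 1 (649) [LIFO — newest first]: 330 @ $27.15 + 213 @ $26.85 + 106 @ $24.40 = $17,264.95
Ending inventory: 293 @ $24.15 + 112 @ $24.40 = $9,808.75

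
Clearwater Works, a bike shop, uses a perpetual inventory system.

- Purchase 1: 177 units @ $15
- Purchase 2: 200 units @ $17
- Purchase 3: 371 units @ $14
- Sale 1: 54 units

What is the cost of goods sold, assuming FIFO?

Sale 1 (54) [FIFO — oldest first]: 54 @ $15 = $810
Ending inventory: 123 @ $15 + 200 @ $17 + 371 @ $14 = $10,439

COGS = $810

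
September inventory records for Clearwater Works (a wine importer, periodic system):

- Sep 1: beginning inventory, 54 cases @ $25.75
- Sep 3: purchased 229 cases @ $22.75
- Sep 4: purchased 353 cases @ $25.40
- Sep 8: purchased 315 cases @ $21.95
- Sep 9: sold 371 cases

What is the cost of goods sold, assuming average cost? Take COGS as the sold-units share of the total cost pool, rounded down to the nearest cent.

Sep 9, sell 371: 371/951 × $22,480.70 → $8,770.07
Ending inventory (cost pool remaining) = $13,710.63

COGS = $8,770.07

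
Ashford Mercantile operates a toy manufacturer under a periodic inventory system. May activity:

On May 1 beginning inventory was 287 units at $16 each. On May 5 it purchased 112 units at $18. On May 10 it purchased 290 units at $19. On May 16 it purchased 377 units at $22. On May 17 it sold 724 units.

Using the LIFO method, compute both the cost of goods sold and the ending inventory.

May 17, 724 sold [LIFO — newest first]: 377 @ $22 + 290 @ $19 + 57 @ $18 = $14,830
Ending inventory: 287 @ $16 + 55 @ $18 = $5,582

COGS = $14,830; ending inventory = $5,582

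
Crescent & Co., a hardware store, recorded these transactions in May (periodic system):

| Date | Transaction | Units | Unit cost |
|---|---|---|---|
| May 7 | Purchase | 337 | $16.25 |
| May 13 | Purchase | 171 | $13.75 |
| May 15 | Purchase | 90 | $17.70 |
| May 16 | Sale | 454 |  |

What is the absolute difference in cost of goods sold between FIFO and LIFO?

$4.50

FIFO COGS: 337 @ $16.25 + 117 @ $13.75 = $7,085.00
LIFO COGS: 90 @ $17.70 + 171 @ $13.75 + 193 @ $16.25 = $7,080.50
Difference = |$7,085.00 − $7,080.50| = $4.50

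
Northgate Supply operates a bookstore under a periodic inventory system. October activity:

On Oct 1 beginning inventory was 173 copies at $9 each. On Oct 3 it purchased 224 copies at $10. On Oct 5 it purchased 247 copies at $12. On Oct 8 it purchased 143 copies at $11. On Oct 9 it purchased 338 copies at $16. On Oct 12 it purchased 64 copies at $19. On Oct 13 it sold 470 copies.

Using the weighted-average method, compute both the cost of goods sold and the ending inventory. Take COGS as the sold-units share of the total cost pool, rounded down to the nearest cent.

COGS = $5,912.75; ending inventory = $9,045.25

Oct 13, sell 470: 470/1189 × $14,958.00 → $5,912.75
Ending inventory (cost pool remaining) = $9,045.25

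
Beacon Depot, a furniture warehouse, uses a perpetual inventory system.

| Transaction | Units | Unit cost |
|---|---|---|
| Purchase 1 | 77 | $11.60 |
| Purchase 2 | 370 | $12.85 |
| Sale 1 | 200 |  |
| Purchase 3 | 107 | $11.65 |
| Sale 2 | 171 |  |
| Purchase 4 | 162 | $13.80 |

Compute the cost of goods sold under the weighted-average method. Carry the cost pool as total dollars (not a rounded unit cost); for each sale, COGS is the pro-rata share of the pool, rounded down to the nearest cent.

After Purchase 1: 77 on hand, pool $893.20 (≈ $11.6000 each)
After Purchase 2: 447 on hand, pool $5,647.70 (≈ $12.6347 each)
Sale 1, sell 200: 200/447 × $5,647.70 → $2,526.93
After Purchase 3: 354 on hand, pool $4,367.32 (≈ $12.3371 each)
Sale 2, sell 171: 171/354 × $4,367.32 → $2,109.63
After Purchase 4: 345 on hand, pool $4,493.29 (≈ $13.0240 each)
Total COGS = $2,526.93 + $2,109.63 = $4,636.56
Ending inventory (cost pool remaining) = $4,493.29

COGS = $4,636.56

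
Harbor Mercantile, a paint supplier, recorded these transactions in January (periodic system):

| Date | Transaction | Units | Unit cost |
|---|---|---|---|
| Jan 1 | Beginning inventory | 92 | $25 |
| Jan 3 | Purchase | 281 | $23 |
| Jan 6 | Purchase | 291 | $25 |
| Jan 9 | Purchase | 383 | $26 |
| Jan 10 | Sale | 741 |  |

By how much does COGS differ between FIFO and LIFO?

FIFO COGS: 92 @ $25 + 281 @ $23 + 291 @ $25 + 77 @ $26 = $18,040
LIFO COGS: 383 @ $26 + 291 @ $25 + 67 @ $23 = $18,774
Difference = |$18,040 − $18,774| = $734

$734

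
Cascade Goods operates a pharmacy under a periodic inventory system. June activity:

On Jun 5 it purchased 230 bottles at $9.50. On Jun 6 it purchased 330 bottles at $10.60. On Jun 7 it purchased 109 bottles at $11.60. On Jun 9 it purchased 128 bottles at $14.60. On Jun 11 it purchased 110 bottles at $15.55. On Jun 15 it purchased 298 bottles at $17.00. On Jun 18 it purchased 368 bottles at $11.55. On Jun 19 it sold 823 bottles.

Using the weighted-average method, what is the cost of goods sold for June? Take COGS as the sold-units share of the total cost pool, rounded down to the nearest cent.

COGS = $10,381.99

Jun 19, sell 823: 823/1573 × $19,843.10 → $10,381.99
Ending inventory (cost pool remaining) = $9,461.11
Check: goods available $19,843.10 = COGS $10,381.99 + ending $9,461.11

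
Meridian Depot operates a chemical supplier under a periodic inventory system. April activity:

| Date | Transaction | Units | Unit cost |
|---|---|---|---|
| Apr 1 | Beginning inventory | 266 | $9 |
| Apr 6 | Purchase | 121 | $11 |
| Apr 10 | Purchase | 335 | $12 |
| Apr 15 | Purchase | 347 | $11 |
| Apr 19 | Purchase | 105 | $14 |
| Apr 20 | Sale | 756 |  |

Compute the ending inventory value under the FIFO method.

Ending inventory = $4,913

Apr 20, 756 sold [FIFO — oldest first]: 266 @ $9 + 121 @ $11 + 335 @ $12 + 34 @ $11 = $8,119
Ending inventory: 313 @ $11 + 105 @ $14 = $4,913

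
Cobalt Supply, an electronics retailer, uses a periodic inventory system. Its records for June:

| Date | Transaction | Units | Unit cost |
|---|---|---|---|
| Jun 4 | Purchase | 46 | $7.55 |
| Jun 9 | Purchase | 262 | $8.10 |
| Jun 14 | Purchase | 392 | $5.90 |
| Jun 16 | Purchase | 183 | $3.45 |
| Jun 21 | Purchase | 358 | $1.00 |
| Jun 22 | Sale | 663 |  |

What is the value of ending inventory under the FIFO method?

Jun 22, 663 sold [FIFO — oldest first]: 46 @ $7.55 + 262 @ $8.10 + 355 @ $5.90 = $4,564.00
Ending inventory: 37 @ $5.90 + 183 @ $3.45 + 358 @ $1.00 = $1,207.65
Check: goods available $5,771.65 = COGS $4,564.00 + ending $1,207.65

Ending inventory = $1,207.65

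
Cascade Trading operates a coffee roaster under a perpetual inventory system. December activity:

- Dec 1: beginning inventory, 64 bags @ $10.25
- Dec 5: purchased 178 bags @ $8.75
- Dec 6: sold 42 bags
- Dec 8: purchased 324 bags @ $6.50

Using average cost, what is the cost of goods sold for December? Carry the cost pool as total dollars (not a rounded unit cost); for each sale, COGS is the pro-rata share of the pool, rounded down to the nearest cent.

COGS = $384.16

After Dec 1: 64 on hand, pool $656.00 (≈ $10.2500 each)
After Dec 5: 242 on hand, pool $2,213.50 (≈ $9.1467 each)
Dec 6, sell 42: 42/242 × $2,213.50 → $384.16
After Dec 8: 524 on hand, pool $3,935.34 (≈ $7.5102 each)
Ending inventory (cost pool remaining) = $3,935.34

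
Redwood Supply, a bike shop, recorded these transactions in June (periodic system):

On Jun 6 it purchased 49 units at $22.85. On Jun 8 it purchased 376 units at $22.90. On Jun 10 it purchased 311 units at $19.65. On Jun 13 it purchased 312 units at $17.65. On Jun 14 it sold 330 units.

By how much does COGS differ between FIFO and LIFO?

FIFO COGS: 49 @ $22.85 + 281 @ $22.90 = $7,554.55
LIFO COGS: 312 @ $17.65 + 18 @ $19.65 = $5,860.50
Difference = |$7,554.55 − $5,860.50| = $1,694.05

$1,694.05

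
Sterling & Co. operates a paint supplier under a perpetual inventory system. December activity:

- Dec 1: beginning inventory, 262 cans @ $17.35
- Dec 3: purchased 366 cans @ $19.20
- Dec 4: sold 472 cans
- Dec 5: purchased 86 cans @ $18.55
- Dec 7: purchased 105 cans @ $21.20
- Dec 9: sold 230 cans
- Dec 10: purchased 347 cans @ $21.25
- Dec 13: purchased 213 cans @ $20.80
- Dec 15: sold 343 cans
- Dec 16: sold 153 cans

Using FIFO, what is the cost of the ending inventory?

Ending inventory = $3,764.80

Dec 4, 472 sold [FIFO — oldest first]: 262 @ $17.35 + 210 @ $19.20 = $8,577.70
Dec 9, 230 sold [FIFO — oldest first]: 156 @ $19.20 + 74 @ $18.55 = $4,367.90
Dec 15, 343 sold [FIFO — oldest first]: 12 @ $18.55 + 105 @ $21.20 + 226 @ $21.25 = $7,251.10
Dec 16, 153 sold [FIFO — oldest first]: 121 @ $21.25 + 32 @ $20.80 = $3,236.85
Total COGS = $8,577.70 + $4,367.90 + $7,251.10 + $3,236.85 = $23,433.55
Ending inventory: 181 @ $20.80 = $3,764.80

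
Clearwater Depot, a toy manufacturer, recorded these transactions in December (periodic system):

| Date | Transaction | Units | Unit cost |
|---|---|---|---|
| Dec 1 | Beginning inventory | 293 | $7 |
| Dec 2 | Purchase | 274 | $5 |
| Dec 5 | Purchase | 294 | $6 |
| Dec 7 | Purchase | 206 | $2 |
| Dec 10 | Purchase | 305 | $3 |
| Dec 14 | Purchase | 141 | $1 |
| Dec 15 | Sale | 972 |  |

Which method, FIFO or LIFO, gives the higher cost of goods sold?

FIFO COGS: 293 @ $7 + 274 @ $5 + 294 @ $6 + 111 @ $2 = $5,407
LIFO COGS: 141 @ $1 + 305 @ $3 + 206 @ $2 + 294 @ $6 + 26 @ $5 = $3,362

FIFO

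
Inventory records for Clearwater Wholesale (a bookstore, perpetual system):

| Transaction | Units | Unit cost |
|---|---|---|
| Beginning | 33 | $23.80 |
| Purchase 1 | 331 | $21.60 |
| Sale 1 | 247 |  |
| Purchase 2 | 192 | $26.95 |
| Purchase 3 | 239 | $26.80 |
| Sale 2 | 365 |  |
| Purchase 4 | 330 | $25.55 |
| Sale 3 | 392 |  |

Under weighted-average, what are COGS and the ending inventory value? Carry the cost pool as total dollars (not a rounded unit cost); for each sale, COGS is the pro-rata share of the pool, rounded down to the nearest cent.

COGS = $24,844.40; ending inventory = $3,101.70

After Beginning: 33 on hand, pool $785.40 (≈ $23.8000 each)
After Purchase 1: 364 on hand, pool $7,935.00 (≈ $21.7995 each)
Sale 1, sell 247: 247/364 × $7,935.00 → $5,384.46
After Purchase 2: 309 on hand, pool $7,724.94 (≈ $24.9998 each)
After Purchase 3: 548 on hand, pool $14,130.14 (≈ $25.7849 each)
Sale 2, sell 365: 365/548 × $14,130.14 → $9,411.49
After Purchase 4: 513 on hand, pool $13,150.15 (≈ $25.6338 each)
Sale 3, sell 392: 392/513 × $13,150.15 → $10,048.45
Total COGS = $5,384.46 + $9,411.49 + $10,048.45 = $24,844.40
Ending inventory (cost pool remaining) = $3,101.70
Check: goods available $27,946.10 = COGS $24,844.40 + ending $3,101.70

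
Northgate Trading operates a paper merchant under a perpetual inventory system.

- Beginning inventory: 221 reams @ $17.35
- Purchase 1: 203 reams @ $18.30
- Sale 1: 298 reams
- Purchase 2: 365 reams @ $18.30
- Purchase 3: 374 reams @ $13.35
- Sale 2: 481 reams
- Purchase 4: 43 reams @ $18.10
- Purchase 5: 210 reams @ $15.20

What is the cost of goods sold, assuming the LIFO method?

COGS = $12,314.15

Sale 1 (298) [LIFO — newest first]: 203 @ $18.30 + 95 @ $17.35 = $5,363.15
Sale 2 (481) [LIFO — newest first]: 374 @ $13.35 + 107 @ $18.30 = $6,951.00
Total COGS = $5,363.15 + $6,951.00 = $12,314.15
Ending inventory: 126 @ $17.35 + 258 @ $18.30 + 43 @ $18.10 + 210 @ $15.20 = $10,877.80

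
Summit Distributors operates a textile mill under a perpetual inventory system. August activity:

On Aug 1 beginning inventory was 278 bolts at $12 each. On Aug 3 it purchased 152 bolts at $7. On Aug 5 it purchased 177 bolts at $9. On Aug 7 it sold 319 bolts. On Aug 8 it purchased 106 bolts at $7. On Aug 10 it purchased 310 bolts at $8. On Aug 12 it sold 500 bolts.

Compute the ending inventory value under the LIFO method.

Aug 7, 319 sold [LIFO — newest first]: 177 @ $9 + 142 @ $7 = $2,587
Aug 12, 500 sold [LIFO — newest first]: 310 @ $8 + 106 @ $7 + 10 @ $7 + 74 @ $12 = $4,180
Total COGS = $2,587 + $4,180 = $6,767
Ending inventory: 204 @ $12 = $2,448

Ending inventory = $2,448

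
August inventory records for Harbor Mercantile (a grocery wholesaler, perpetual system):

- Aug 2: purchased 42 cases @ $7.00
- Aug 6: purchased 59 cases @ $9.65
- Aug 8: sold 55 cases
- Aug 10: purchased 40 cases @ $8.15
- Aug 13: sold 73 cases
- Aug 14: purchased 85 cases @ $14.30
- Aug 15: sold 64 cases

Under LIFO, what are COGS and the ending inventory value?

COGS = $2,013.55; ending inventory = $391.30

Aug 8, 55 sold [LIFO — newest first]: 55 @ $9.65 = $530.75
Aug 13, 73 sold [LIFO — newest first]: 40 @ $8.15 + 4 @ $9.65 + 29 @ $7.00 = $567.60
Aug 15, 64 sold [LIFO — newest first]: 64 @ $14.30 = $915.20
Total COGS = $530.75 + $567.60 + $915.20 = $2,013.55
Ending inventory: 13 @ $7.00 + 21 @ $14.30 = $391.30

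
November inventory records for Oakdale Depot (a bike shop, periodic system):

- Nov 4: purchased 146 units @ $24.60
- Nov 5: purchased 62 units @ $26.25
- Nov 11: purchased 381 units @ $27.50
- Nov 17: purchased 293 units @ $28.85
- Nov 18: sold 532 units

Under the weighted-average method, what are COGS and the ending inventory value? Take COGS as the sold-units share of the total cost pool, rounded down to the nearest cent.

COGS = $14,566.45; ending inventory = $9,583.20

Nov 18, sell 532: 532/882 × $24,149.65 → $14,566.45
Ending inventory (cost pool remaining) = $9,583.20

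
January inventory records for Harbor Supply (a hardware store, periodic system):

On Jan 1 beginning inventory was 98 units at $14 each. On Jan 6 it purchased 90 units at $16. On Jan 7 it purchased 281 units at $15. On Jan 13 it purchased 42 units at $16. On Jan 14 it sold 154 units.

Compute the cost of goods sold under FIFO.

COGS = $2,268

Jan 14, 154 sold [FIFO — oldest first]: 98 @ $14 + 56 @ $16 = $2,268
Ending inventory: 34 @ $16 + 281 @ $15 + 42 @ $16 = $5,431
Check: goods available $7,699 = COGS $2,268 + ending $5,431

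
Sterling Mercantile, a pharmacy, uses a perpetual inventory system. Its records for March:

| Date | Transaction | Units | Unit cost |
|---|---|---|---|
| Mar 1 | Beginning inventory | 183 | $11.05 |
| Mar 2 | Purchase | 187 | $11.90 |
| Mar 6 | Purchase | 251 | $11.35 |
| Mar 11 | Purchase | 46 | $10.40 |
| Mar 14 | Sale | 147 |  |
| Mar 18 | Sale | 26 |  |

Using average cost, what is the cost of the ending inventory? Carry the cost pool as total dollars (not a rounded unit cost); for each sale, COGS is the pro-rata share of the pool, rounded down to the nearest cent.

After Mar 1: 183 on hand, pool $2,022.15 (≈ $11.0500 each)
After Mar 2: 370 on hand, pool $4,247.45 (≈ $11.4796 each)
After Mar 6: 621 on hand, pool $7,096.30 (≈ $11.4272 each)
After Mar 11: 667 on hand, pool $7,574.70 (≈ $11.3564 each)
Mar 14, sell 147: 147/667 × $7,574.70 → $1,669.38
Mar 18, sell 26: 26/520 × $5,905.32 → $295.26
Total COGS = $1,669.38 + $295.26 = $1,964.64
Ending inventory (cost pool remaining) = $5,610.06

Ending inventory = $5,610.06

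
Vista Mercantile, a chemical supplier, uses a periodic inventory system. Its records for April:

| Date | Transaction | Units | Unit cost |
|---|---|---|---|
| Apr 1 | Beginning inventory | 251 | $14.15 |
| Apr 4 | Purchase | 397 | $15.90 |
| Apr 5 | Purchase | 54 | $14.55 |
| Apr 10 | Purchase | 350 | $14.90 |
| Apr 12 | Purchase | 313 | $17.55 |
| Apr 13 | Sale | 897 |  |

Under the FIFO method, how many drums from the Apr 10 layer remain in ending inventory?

Apr 13, 897 sold [FIFO — oldest first]: 251 @ $14.15 + 397 @ $15.90 + 54 @ $14.55 + 195 @ $14.90 = $13,555.15
Ending inventory: 155 @ $14.90 + 313 @ $17.55 = $7,802.65
Check: goods available $21,357.80 = COGS $13,555.15 + ending $7,802.65

155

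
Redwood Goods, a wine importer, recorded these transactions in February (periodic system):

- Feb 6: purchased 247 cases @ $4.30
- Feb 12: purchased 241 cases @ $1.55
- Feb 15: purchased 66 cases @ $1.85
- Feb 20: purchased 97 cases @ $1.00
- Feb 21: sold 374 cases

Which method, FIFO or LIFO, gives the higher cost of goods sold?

FIFO

FIFO COGS: 247 @ $4.30 + 127 @ $1.55 = $1,258.95
LIFO COGS: 97 @ $1.00 + 66 @ $1.85 + 211 @ $1.55 = $546.15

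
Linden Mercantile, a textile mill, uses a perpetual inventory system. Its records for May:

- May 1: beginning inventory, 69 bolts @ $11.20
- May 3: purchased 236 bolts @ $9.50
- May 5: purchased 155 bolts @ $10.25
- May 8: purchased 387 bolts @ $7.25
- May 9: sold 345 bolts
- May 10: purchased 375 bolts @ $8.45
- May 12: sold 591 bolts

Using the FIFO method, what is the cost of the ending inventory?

May 9, 345 sold [FIFO — oldest first]: 69 @ $11.20 + 236 @ $9.50 + 40 @ $10.25 = $3,424.80
May 12, 591 sold [FIFO — oldest first]: 115 @ $10.25 + 387 @ $7.25 + 89 @ $8.45 = $4,736.55
Total COGS = $3,424.80 + $4,736.55 = $8,161.35
Ending inventory: 286 @ $8.45 = $2,416.70
Check: goods available $10,578.05 = COGS $8,161.35 + ending $2,416.70

Ending inventory = $2,416.70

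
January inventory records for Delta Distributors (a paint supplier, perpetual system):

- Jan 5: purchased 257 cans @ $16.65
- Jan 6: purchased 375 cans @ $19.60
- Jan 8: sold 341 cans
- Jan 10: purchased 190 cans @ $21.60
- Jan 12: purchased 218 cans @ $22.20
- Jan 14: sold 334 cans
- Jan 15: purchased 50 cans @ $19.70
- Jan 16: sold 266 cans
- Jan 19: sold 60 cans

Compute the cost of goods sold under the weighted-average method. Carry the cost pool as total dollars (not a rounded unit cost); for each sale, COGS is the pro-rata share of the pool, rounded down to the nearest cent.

After Jan 5: 257 on hand, pool $4,279.05 (≈ $16.6500 each)
After Jan 6: 632 on hand, pool $11,629.05 (≈ $18.4004 each)
Jan 8, sell 341: 341/632 × $11,629.05 → $6,274.53
After Jan 10: 481 on hand, pool $9,458.52 (≈ $19.6643 each)
After Jan 12: 699 on hand, pool $14,298.12 (≈ $20.4551 each)
Jan 14, sell 334: 334/699 × $14,298.12 → $6,832.00
After Jan 15: 415 on hand, pool $8,451.12 (≈ $20.3641 each)
Jan 16, sell 266: 266/415 × $8,451.12 → $5,416.86
Jan 19, sell 60: 60/149 × $3,034.26 → $1,221.84
Total COGS = $6,274.53 + $6,832.00 + $5,416.86 + $1,221.84 = $19,745.23
Ending inventory (cost pool remaining) = $1,812.42

COGS = $19,745.23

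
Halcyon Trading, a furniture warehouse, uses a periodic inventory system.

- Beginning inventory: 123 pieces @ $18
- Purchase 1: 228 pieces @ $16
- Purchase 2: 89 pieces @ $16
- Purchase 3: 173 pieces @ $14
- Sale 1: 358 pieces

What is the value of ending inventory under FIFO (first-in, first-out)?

Sale 1 (358) [FIFO — oldest first]: 123 @ $18 + 228 @ $16 + 7 @ $16 = $5,974
Ending inventory: 82 @ $16 + 173 @ $14 = $3,734

Ending inventory = $3,734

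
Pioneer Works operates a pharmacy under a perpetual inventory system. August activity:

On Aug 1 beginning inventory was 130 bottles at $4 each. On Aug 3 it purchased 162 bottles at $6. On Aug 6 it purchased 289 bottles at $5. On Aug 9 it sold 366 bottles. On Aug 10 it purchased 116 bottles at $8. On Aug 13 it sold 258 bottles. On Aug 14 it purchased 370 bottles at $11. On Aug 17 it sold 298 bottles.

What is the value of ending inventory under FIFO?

Aug 9, 366 sold [FIFO — oldest first]: 130 @ $4 + 162 @ $6 + 74 @ $5 = $1,862
Aug 13, 258 sold [FIFO — oldest first]: 215 @ $5 + 43 @ $8 = $1,419
Aug 17, 298 sold [FIFO — oldest first]: 73 @ $8 + 225 @ $11 = $3,059
Total COGS = $1,862 + $1,419 + $3,059 = $6,340
Ending inventory: 145 @ $11 = $1,595
Check: goods available $7,935 = COGS $6,340 + ending $1,595

Ending inventory = $1,595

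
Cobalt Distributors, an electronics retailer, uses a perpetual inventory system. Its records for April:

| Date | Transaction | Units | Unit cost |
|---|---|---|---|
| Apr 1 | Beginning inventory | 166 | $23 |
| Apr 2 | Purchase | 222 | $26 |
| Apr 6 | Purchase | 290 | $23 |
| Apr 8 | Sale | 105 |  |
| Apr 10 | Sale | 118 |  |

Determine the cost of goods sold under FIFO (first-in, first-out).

COGS = $5,300

Apr 8, 105 sold [FIFO — oldest first]: 105 @ $23 = $2,415
Apr 10, 118 sold [FIFO — oldest first]: 61 @ $23 + 57 @ $26 = $2,885
Total COGS = $2,415 + $2,885 = $5,300
Ending inventory: 165 @ $26 + 290 @ $23 = $10,960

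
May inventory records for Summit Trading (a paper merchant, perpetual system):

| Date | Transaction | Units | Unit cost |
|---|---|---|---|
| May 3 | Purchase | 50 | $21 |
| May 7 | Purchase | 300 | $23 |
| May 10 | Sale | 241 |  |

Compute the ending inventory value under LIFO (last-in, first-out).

Ending inventory = $2,407

May 10, 241 sold [LIFO — newest first]: 241 @ $23 = $5,543
Ending inventory: 50 @ $21 + 59 @ $23 = $2,407
Check: goods available $7,950 = COGS $5,543 + ending $2,407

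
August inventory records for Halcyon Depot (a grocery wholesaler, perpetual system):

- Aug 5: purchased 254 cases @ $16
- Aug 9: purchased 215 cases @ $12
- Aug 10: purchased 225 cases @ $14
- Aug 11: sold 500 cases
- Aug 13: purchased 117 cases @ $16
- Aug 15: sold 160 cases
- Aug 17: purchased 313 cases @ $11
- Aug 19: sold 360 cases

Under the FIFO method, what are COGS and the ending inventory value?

COGS = $13,965; ending inventory = $1,144

Aug 11, 500 sold [FIFO — oldest first]: 254 @ $16 + 215 @ $12 + 31 @ $14 = $7,078
Aug 15, 160 sold [FIFO — oldest first]: 160 @ $14 = $2,240
Aug 19, 360 sold [FIFO — oldest first]: 34 @ $14 + 117 @ $16 + 209 @ $11 = $4,647
Total COGS = $7,078 + $2,240 + $4,647 = $13,965
Ending inventory: 104 @ $11 = $1,144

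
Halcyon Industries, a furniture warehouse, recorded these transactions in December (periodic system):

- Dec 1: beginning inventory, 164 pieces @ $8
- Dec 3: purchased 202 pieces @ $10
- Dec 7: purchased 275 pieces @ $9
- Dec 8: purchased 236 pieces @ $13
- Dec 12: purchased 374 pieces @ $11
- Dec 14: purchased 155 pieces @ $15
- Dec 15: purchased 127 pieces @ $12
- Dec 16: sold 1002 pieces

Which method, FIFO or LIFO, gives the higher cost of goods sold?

FIFO COGS: 164 @ $8 + 202 @ $10 + 275 @ $9 + 236 @ $13 + 125 @ $11 = $10,250
LIFO COGS: 127 @ $12 + 155 @ $15 + 374 @ $11 + 236 @ $13 + 110 @ $9 = $12,021

LIFO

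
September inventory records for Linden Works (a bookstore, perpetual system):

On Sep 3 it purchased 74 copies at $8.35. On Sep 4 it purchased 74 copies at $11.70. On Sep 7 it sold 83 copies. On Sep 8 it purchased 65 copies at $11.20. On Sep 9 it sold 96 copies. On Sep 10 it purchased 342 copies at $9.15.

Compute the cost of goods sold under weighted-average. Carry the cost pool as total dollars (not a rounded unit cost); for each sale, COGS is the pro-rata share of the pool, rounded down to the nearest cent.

After Sep 3: 74 on hand, pool $617.90 (≈ $8.3500 each)
After Sep 4: 148 on hand, pool $1,483.70 (≈ $10.0250 each)
Sep 7, sell 83: 83/148 × $1,483.70 → $832.07
After Sep 8: 130 on hand, pool $1,379.63 (≈ $10.6125 each)
Sep 9, sell 96: 96/130 × $1,379.63 → $1,018.80
After Sep 10: 376 on hand, pool $3,490.13 (≈ $9.2823 each)
Total COGS = $832.07 + $1,018.80 = $1,850.87
Ending inventory (cost pool remaining) = $3,490.13
Check: goods available $5,341.00 = COGS $1,850.87 + ending $3,490.13

COGS = $1,850.87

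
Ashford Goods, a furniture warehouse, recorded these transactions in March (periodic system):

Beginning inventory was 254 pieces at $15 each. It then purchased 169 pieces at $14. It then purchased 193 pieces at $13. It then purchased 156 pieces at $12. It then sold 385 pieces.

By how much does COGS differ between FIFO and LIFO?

$759

FIFO COGS: 254 @ $15 + 131 @ $14 = $5,644
LIFO COGS: 156 @ $12 + 193 @ $13 + 36 @ $14 = $4,885
Difference = |$5,644 − $4,885| = $759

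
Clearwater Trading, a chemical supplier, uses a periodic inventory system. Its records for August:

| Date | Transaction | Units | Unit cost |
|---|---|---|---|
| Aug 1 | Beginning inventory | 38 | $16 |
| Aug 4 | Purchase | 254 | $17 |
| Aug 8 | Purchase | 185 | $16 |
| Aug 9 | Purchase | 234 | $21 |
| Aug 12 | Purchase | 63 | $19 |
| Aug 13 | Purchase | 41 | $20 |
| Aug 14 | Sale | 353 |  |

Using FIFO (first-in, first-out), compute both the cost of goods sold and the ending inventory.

COGS = $5,902; ending inventory = $8,915

Aug 14, 353 sold [FIFO — oldest first]: 38 @ $16 + 254 @ $17 + 61 @ $16 = $5,902
Ending inventory: 124 @ $16 + 234 @ $21 + 63 @ $19 + 41 @ $20 = $8,915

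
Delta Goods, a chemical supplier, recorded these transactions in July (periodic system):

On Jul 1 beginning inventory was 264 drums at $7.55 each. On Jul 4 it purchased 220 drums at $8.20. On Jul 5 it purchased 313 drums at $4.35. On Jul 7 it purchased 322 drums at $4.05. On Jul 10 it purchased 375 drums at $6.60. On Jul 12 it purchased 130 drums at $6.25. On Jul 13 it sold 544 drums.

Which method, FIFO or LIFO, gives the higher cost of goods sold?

FIFO

FIFO COGS: 264 @ $7.55 + 220 @ $8.20 + 60 @ $4.35 = $4,058.20
LIFO COGS: 130 @ $6.25 + 375 @ $6.60 + 39 @ $4.05 = $3,445.45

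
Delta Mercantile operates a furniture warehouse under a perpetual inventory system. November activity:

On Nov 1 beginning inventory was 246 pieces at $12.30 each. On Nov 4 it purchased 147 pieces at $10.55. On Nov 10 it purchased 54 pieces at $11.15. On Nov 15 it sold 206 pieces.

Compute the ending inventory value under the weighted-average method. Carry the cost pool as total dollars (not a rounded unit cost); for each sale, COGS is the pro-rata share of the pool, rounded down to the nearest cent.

After Nov 1: 246 on hand, pool $3,025.80 (≈ $12.3000 each)
After Nov 4: 393 on hand, pool $4,576.65 (≈ $11.6454 each)
After Nov 10: 447 on hand, pool $5,178.75 (≈ $11.5856 each)
Nov 15, sell 206: 206/447 × $5,178.75 → $2,386.62
Ending inventory (cost pool remaining) = $2,792.13

Ending inventory = $2,792.13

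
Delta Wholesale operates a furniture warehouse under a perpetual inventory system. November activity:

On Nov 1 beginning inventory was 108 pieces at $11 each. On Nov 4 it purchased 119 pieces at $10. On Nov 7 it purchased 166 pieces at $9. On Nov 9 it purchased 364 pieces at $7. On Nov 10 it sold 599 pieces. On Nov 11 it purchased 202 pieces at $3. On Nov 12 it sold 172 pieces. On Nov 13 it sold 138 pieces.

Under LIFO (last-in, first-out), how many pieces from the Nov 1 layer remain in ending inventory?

50

Nov 10, 599 sold [LIFO — newest first]: 364 @ $7 + 166 @ $9 + 69 @ $10 = $4,732
Nov 12, 172 sold [LIFO — newest first]: 172 @ $3 = $516
Nov 13, 138 sold [LIFO — newest first]: 30 @ $3 + 50 @ $10 + 58 @ $11 = $1,228
Total COGS = $4,732 + $516 + $1,228 = $6,476
Ending inventory: 50 @ $11 = $550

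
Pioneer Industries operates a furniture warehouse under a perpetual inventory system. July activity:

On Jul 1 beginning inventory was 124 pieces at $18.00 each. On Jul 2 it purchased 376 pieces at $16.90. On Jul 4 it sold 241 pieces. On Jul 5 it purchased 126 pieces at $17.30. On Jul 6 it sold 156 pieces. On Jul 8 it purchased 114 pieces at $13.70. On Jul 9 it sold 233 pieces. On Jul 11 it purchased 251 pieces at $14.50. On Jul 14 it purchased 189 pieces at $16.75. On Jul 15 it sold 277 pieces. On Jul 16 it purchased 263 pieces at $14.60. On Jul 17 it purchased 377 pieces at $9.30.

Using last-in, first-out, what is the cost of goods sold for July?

COGS = $14,789.75

Jul 4, 241 sold [LIFO — newest first]: 241 @ $16.90 = $4,072.90
Jul 6, 156 sold [LIFO — newest first]: 126 @ $17.30 + 30 @ $16.90 = $2,686.80
Jul 9, 233 sold [LIFO — newest first]: 114 @ $13.70 + 105 @ $16.90 + 14 @ $18.00 = $3,588.30
Jul 15, 277 sold [LIFO — newest first]: 189 @ $16.75 + 88 @ $14.50 = $4,441.75
Total COGS = $4,072.90 + $2,686.80 + $3,588.30 + $4,441.75 = $14,789.75
Ending inventory: 110 @ $18.00 + 163 @ $14.50 + 263 @ $14.60 + 377 @ $9.30 = $11,689.40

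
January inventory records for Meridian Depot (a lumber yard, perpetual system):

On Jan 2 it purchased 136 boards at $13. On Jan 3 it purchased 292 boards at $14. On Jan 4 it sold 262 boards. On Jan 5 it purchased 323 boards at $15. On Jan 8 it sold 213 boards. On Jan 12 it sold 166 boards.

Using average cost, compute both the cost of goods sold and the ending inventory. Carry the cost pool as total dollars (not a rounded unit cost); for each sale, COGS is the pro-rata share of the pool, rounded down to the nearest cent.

After Jan 2: 136 on hand, pool $1,768.00 (≈ $13.0000 each)
After Jan 3: 428 on hand, pool $5,856.00 (≈ $13.6822 each)
Jan 4, sell 262: 262/428 × $5,856.00 → $3,584.74
After Jan 5: 489 on hand, pool $7,116.26 (≈ $14.5527 each)
Jan 8, sell 213: 213/489 × $7,116.26 → $3,099.72
Jan 12, sell 166: 166/276 × $4,016.54 → $2,415.74
Total COGS = $3,584.74 + $3,099.72 + $2,415.74 = $9,100.20
Ending inventory (cost pool remaining) = $1,600.80

COGS = $9,100.20; ending inventory = $1,600.80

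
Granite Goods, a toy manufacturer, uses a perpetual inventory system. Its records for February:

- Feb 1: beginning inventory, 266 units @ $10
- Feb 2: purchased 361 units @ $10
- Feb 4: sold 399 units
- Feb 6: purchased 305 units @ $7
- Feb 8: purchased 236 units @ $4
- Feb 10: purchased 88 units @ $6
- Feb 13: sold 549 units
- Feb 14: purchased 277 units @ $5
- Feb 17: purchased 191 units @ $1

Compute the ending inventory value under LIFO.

Ending inventory = $4,416

Feb 4, 399 sold [LIFO — newest first]: 361 @ $10 + 38 @ $10 = $3,990
Feb 13, 549 sold [LIFO — newest first]: 88 @ $6 + 236 @ $4 + 225 @ $7 = $3,047
Total COGS = $3,990 + $3,047 = $7,037
Ending inventory: 228 @ $10 + 80 @ $7 + 277 @ $5 + 191 @ $1 = $4,416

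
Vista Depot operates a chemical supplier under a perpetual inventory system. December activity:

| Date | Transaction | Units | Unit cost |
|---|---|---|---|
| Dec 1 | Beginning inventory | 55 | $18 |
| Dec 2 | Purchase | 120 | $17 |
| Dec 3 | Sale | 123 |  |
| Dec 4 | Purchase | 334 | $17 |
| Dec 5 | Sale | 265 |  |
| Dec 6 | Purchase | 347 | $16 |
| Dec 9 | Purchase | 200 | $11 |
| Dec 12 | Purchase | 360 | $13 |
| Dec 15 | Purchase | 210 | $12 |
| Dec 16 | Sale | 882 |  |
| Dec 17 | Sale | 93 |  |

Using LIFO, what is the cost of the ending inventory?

Dec 3, 123 sold [LIFO — newest first]: 120 @ $17 + 3 @ $18 = $2,094
Dec 5, 265 sold [LIFO — newest first]: 265 @ $17 = $4,505
Dec 16, 882 sold [LIFO — newest first]: 210 @ $12 + 360 @ $13 + 200 @ $11 + 112 @ $16 = $11,192
Dec 17, 93 sold [LIFO — newest first]: 93 @ $16 = $1,488
Total COGS = $2,094 + $4,505 + $11,192 + $1,488 = $19,279
Ending inventory: 52 @ $18 + 69 @ $17 + 142 @ $16 = $4,381
Check: goods available $23,660 = COGS $19,279 + ending $4,381

Ending inventory = $4,381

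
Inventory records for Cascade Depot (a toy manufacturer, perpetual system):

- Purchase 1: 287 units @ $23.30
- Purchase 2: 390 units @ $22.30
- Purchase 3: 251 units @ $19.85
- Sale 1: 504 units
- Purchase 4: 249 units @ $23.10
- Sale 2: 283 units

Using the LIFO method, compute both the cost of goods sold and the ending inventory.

Sale 1 (504) [LIFO — newest first]: 251 @ $19.85 + 253 @ $22.30 = $10,624.25
Sale 2 (283) [LIFO — newest first]: 249 @ $23.10 + 34 @ $22.30 = $6,510.10
Total COGS = $10,624.25 + $6,510.10 = $17,134.35
Ending inventory: 287 @ $23.30 + 103 @ $22.30 = $8,984.00
Check: goods available $26,118.35 = COGS $17,134.35 + ending $8,984.00

COGS = $17,134.35; ending inventory = $8,984.00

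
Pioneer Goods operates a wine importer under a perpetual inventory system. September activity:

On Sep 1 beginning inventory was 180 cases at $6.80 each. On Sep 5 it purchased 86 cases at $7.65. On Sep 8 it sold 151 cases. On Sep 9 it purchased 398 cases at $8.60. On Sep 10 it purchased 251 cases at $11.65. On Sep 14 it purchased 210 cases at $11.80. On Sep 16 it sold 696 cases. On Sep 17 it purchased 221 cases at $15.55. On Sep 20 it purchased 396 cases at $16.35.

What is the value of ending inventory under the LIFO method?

Ending inventory = $12,094.95

Sep 8, 151 sold [LIFO — newest first]: 86 @ $7.65 + 65 @ $6.80 = $1,099.90
Sep 16, 696 sold [LIFO — newest first]: 210 @ $11.80 + 251 @ $11.65 + 235 @ $8.60 = $7,423.15
Total COGS = $1,099.90 + $7,423.15 = $8,523.05
Ending inventory: 115 @ $6.80 + 163 @ $8.60 + 221 @ $15.55 + 396 @ $16.35 = $12,094.95
Check: goods available $20,618.00 = COGS $8,523.05 + ending $12,094.95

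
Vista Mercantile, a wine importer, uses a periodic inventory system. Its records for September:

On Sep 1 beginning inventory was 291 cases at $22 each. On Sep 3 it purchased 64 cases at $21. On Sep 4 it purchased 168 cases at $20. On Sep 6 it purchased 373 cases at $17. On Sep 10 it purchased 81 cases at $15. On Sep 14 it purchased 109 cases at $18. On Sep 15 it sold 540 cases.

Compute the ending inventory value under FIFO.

Ending inventory = $9,229

Sep 15, 540 sold [FIFO — oldest first]: 291 @ $22 + 64 @ $21 + 168 @ $20 + 17 @ $17 = $11,395
Ending inventory: 356 @ $17 + 81 @ $15 + 109 @ $18 = $9,229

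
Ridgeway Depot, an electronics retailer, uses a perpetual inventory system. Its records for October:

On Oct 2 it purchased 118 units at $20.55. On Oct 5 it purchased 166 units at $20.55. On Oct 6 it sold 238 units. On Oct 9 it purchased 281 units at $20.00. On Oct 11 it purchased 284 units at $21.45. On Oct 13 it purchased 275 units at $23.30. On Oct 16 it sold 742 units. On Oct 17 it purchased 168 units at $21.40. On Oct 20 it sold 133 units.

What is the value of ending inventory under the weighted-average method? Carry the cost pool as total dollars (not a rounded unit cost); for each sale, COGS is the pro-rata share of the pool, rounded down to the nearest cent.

Ending inventory = $3,840.32

After Oct 2: 118 on hand, pool $2,424.90 (≈ $20.5500 each)
After Oct 5: 284 on hand, pool $5,836.20 (≈ $20.5500 each)
Oct 6, sell 238: 238/284 × $5,836.20 → $4,890.90
After Oct 9: 327 on hand, pool $6,565.30 (≈ $20.0774 each)
After Oct 11: 611 on hand, pool $12,657.10 (≈ $20.7154 each)
After Oct 13: 886 on hand, pool $19,064.60 (≈ $21.5176 each)
Oct 16, sell 742: 742/886 × $19,064.60 → $15,966.06
After Oct 17: 312 on hand, pool $6,693.74 (≈ $21.4543 each)
Oct 20, sell 133: 133/312 × $6,693.74 → $2,853.42
Total COGS = $4,890.90 + $15,966.06 + $2,853.42 = $23,710.38
Ending inventory (cost pool remaining) = $3,840.32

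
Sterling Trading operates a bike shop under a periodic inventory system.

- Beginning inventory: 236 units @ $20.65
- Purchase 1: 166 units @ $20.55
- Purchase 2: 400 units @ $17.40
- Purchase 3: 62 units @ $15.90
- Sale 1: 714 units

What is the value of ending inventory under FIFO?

Sale 1 (714) [FIFO — oldest first]: 236 @ $20.65 + 166 @ $20.55 + 312 @ $17.40 = $13,713.50
Ending inventory: 88 @ $17.40 + 62 @ $15.90 = $2,517.00

Ending inventory = $2,517.00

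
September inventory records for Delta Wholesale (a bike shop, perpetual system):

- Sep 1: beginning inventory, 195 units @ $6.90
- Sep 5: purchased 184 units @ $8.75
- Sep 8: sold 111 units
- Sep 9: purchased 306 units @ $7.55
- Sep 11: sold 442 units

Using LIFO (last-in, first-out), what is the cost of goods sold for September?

Sep 8, 111 sold [LIFO — newest first]: 111 @ $8.75 = $971.25
Sep 11, 442 sold [LIFO — newest first]: 306 @ $7.55 + 73 @ $8.75 + 63 @ $6.90 = $3,383.75
Total COGS = $971.25 + $3,383.75 = $4,355.00
Ending inventory: 132 @ $6.90 = $910.80

COGS = $4,355.00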